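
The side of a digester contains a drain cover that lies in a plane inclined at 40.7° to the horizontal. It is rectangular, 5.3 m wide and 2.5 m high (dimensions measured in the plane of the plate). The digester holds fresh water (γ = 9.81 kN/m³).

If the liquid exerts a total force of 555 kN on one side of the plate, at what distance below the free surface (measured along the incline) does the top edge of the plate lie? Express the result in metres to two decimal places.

y_top ≈ 5.30 m

γ = 9.81 kN/m³.
A = 5.3 × 2.5 = 13.25 m².
From F = γ·h_c·A, the centroid depth is h_c = 555/(9.81 × 13.25) = 4.26981 m.
Let θ = 40.7° be the plate's angle to the horizontal; measure y along the incline from where the plane meets the free surface. Vertical depth h = y·sinθ with sinθ = 0.652098.
Along the incline, y_c = h_c/sinθ = 4.26981/0.652098 = 6.5478 m.
The centroid lies 2.5/2 = 1.25 m below the top edge, so the top edge sits at y_top = 6.5478 − 1.25 = 5.2978 m along the incline.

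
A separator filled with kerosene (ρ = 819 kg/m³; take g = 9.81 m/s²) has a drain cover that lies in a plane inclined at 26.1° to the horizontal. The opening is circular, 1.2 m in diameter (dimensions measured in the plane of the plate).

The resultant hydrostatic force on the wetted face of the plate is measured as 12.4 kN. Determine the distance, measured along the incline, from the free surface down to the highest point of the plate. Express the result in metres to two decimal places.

γ = ρg = 819 × 9.81 / 1000 = 8.03439 kN/m³.
A = π(0.6)² = 1.13097 m².
From F = γ·h_c·A, the centroid depth is h_c = 12.4/(8.03439 × 1.13097) = 1.36464 m.
Let θ = 26.1° be the plate's angle to the horizontal; measure y along the incline from where the plane meets the free surface. Vertical depth h = y·sinθ with sinθ = 0.439939.
Along the incline, y_c = h_c/sinθ = 1.36464/0.439939 = 3.10188 m.
The centroid is at the centre, 0.6 m below the top of the plate, so the highest point sits at y_top = 3.10188 − 0.6 = 2.50188 m along the incline.

y_top ≈ 2.50 m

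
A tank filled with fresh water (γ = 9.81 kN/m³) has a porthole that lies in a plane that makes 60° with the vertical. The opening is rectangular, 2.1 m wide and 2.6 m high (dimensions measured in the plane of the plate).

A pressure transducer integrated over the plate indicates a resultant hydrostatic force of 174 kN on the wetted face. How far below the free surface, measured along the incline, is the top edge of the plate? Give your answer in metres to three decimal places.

γ = 9.81 kN/m³.
A = 2.1 × 2.6 = 5.46 m².
From F = γ·h_c·A, the centroid depth is h_c = 174/(9.81 × 5.46) = 3.24854 m.
The plate makes 60° with the vertical, i.e. θ = 90° − 60° = 30° to the horizontal. Measuring y along the incline from the free-surface line, vertical depth h = y·sinθ with sinθ = 0.500000.
Along the incline, y_c = h_c/sinθ = 3.24854/0.500000 = 6.49708 m.
The centroid lies 2.6/2 = 1.3 m below the top edge, so the top edge sits at y_top = 6.49708 − 1.3 = 5.19708 m along the incline.

y_top ≈ 5.197 m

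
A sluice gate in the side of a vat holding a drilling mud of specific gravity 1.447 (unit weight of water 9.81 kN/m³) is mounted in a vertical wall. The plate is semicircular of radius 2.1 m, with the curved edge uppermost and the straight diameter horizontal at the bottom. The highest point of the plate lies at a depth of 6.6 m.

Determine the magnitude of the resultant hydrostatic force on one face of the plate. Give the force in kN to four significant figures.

γ = 1.447 × 9.81 = 14.19507 kN/m³.
The centroid lies 4r/(3π) = 0.891268 m above the diameter, so r − 4r/(3π) = 2.1 − 0.891268 = 1.20873 m below the topmost point, so the centroid depth is h_c = 6.6 + 1.20873 = 7.80873 m.
A = πr²/2 = π × 2.1²/2 = 6.92721 m².
Resultant F = γ·h_c·A = 14.19507 × 7.80873 × 6.92721 = 767.85 kN.

F ≈ 767.9 kN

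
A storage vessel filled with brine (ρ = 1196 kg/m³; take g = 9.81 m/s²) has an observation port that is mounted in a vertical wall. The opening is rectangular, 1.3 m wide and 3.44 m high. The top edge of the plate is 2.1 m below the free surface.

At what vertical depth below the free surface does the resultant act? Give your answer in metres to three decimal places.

h_p = 4.078 m

γ = ρg = 1196 × 9.81 / 1000 = 11.73276 kN/m³.
The centroid lies 3.44/2 = 1.72 m below the top edge, so the centroid depth is h_c = 2.1 + 1.72 = 3.82 m.
A = 1.3 × 3.44 = 4.472 m².
Resultant F = γ·h_c·A = 11.73276 × 3.82 × 4.472 = 200.431 kN.
I_c = b·h³/12 = 1.3 × 3.44³/12 = 4.40999 m⁴.
Centre of pressure: y_p = y_c + I_c/(y_c·A) = 3.82 + 4.40999/(3.82 × 4.472) = 3.82 + 0.25815 = 4.07815 m along the plane.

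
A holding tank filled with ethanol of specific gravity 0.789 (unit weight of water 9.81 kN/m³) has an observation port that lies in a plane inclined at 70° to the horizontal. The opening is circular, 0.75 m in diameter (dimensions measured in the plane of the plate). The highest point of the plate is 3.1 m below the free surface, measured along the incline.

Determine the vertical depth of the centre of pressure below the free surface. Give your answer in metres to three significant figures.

h_p = 3.27 m

γ = 0.789 × 9.81 = 7.74009 kN/m³.
Let θ = 70° be the plate's angle to the horizontal; measure y along the incline from where the plane meets the free surface. Vertical depth h = y·sinθ with sinθ = 0.939693.
The centroid is at the centre, 0.375 m below the top of the plate, so y_c = 3.1 + 0.375 = 3.475 m and h_c = 3.475 × 0.939693 = 3.26543 m.
A = π(0.375)² = 0.441786 m².
Resultant F = γ·h_c·A = 7.74009 × 3.26543 × 0.441786 = 11.166 kN.
I_c = πr⁴/4 = π × 0.375⁴/4 = 0.0155316 m⁴.
Centre of pressure: y_p = y_c + I_c/(y_c·A) = 3.475 + 0.0155316/(3.475 × 0.441786) = 3.475 + 0.0101169 = 3.48512 m along the plane.
Vertically, h_p = y_p·sinθ = 3.48512 × 0.939693 = 3.27494 m.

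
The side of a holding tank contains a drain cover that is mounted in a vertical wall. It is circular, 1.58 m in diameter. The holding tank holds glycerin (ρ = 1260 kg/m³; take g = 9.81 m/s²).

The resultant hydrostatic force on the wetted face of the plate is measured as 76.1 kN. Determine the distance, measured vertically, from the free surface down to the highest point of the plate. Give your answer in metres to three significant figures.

d_top ≈ 2.35 m

γ = ρg = 1260 × 9.81 / 1000 = 12.3606 kN/m³.
A = π(0.79)² = 1.96067 m².
From F = γ·h_c·A, the centroid depth is h_c = 76.1/(12.3606 × 1.96067) = 3.14008 m.
The centroid is at the centre, 0.79 m below the top of the plate, so the highest point sits at h_top = 3.14008 − 0.79 = 2.35008 m below the surface.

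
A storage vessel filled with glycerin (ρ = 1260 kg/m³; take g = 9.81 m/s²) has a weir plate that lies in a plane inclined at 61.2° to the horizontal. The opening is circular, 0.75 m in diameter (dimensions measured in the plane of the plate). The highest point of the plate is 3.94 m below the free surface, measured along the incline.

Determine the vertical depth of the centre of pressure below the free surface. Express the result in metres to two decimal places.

γ = ρg = 1260 × 9.81 / 1000 = 12.3606 kN/m³.
Let θ = 61.2° be the plate's angle to the horizontal; measure y along the incline from where the plane meets the free surface. Vertical depth h = y·sinθ with sinθ = 0.876307.
The centroid is at the centre, 0.375 m below the top of the plate, so y_c = 3.94 + 0.375 = 4.315 m and h_c = 4.315 × 0.876307 = 3.78126 m.
A = π(0.375)² = 0.441786 m².
Resultant F = γ·h_c·A = 12.3606 × 3.78126 × 0.441786 = 20.6485 kN.
I_c = πr⁴/4 = π × 0.375⁴/4 = 0.0155316 m⁴.
Centre of pressure: y_p = y_c + I_c/(y_c·A) = 4.315 + 0.0155316/(4.315 × 0.441786) = 4.315 + 0.00814748 = 4.32315 m along the plane.
Vertically, h_p = y_p·sinθ = 4.32315 × 0.876307 = 3.78841 m.

h_p = 3.79 m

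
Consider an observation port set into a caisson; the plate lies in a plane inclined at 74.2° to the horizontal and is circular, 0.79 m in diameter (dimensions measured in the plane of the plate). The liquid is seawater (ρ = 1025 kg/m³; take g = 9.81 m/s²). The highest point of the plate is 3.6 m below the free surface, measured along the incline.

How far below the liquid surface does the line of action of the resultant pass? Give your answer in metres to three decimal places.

h_p = 3.853 m

γ = ρg = 1025 × 9.81 / 1000 = 10.05525 kN/m³.
Let θ = 74.2° be the plate's angle to the horizontal; measure y along the incline from where the plane meets the free surface. Vertical depth h = y·sinθ with sinθ = 0.962218.
The centroid is at the centre, 0.395 m below the top of the plate, so y_c = 3.6 + 0.395 = 3.995 m and h_c = 3.995 × 0.962218 = 3.84406 m.
A = π(0.395)² = 0.490167 m².
Resultant F = γ·h_c·A = 10.05525 × 3.84406 × 0.490167 = 18.9464 kN.
I_c = πr⁴/4 = π × 0.395⁴/4 = 0.0191196 m⁴.
Centre of pressure: y_p = y_c + I_c/(y_c·A) = 3.995 + 0.0191196/(3.995 × 0.490167) = 3.995 + 0.00976378 = 4.00476 m along the plane.
Vertically, h_p = y_p·sinθ = 4.00476 × 0.962218 = 3.85345 m.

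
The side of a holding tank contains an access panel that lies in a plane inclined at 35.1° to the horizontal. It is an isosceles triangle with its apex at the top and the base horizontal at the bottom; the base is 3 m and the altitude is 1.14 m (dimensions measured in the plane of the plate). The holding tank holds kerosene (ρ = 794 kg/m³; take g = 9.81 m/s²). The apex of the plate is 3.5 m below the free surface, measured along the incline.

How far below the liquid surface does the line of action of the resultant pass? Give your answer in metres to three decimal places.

h_p = 2.459 m

γ = ρg = 794 × 9.81 / 1000 = 7.78914 kN/m³.
Let θ = 35.1° be the plate's angle to the horizontal; measure y along the incline from where the plane meets the free surface. Vertical depth h = y·sinθ with sinθ = 0.575005.
With the apex up, the centroid sits 2h/3 = 2 × 1.14/3 = 0.76 m below the apex, so y_c = 3.5 + 0.76 = 4.26 m and h_c = 4.26 × 0.575005 = 2.44952 m.
A = ½ × 3 × 1.14 = 1.71 m².
Resultant F = γ·h_c·A = 7.78914 × 2.44952 × 1.71 = 32.6262 kN.
I_c = b·h³/36 = 3 × 1.14³/36 = 0.123462 m⁴.
Centre of pressure: y_p = y_c + I_c/(y_c·A) = 4.26 + 0.123462/(4.26 × 1.71) = 4.26 + 0.0169484 = 4.27695 m along the plane.
Vertically, h_p = y_p·sinθ = 4.27695 × 0.575005 = 2.45927 m.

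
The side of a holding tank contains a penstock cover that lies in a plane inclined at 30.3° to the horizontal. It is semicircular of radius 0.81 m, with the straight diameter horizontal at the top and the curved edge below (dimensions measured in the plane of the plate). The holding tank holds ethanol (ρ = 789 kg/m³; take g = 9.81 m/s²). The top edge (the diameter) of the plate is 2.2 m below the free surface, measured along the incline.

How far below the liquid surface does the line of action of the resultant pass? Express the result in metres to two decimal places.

h_p = 1.29 m

γ = ρg = 789 × 9.81 / 1000 = 7.74009 kN/m³.
Let θ = 30.3° be the plate's angle to the horizontal; measure y along the incline from where the plane meets the free surface. Vertical depth h = y·sinθ with sinθ = 0.504528.
The centroid of a semicircle lies 4r/(3π) = 0.343775 m from the diameter, here below the top edge, so y_c = 2.2 + 0.343775 = 2.54378 m and h_c = 2.54378 × 0.504528 = 1.28341 m.
A = πr²/2 = π × 0.81²/2 = 1.0306 m².
Resultant F = γ·h_c·A = 7.74009 × 1.28341 × 1.0306 = 10.2377 kN.
I_c = (π/8 − 8/(9π))·r⁴ = 0.109757 × 0.81⁴ = 0.0472468 m⁴.
Centre of pressure: y_p = y_c + I_c/(y_c·A) = 2.54378 + 0.0472468/(2.54378 × 1.0306) = 2.54378 + 0.018022 = 2.5618 m along the plane.
Vertically, h_p = y_p·sinθ = 2.5618 × 0.504528 = 1.2925 m.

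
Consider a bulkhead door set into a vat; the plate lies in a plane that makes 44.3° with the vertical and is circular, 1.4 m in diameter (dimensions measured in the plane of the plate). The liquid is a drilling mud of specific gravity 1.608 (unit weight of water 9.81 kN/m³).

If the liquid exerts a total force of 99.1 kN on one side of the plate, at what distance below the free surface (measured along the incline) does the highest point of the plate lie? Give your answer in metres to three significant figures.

γ = 1.608 × 9.81 = 15.77448 kN/m³.
A = π(0.7)² = 1.53938 m².
From F = γ·h_c·A, the centroid depth is h_c = 99.1/(15.77448 × 1.53938) = 4.08106 m.
The plate makes 44.3° with the vertical, i.e. θ = 90° − 44.3° = 45.7° to the horizontal. Measuring y along the incline from the free-surface line, vertical depth h = y·sinθ with sinθ = 0.715693.
Along the incline, y_c = h_c/sinθ = 4.08106/0.715693 = 5.70225 m.
The centroid is at the centre, 0.7 m below the top of the plate, so the highest point sits at y_top = 5.70225 − 0.7 = 5.00225 m along the incline.

y_top ≈ 5.00 m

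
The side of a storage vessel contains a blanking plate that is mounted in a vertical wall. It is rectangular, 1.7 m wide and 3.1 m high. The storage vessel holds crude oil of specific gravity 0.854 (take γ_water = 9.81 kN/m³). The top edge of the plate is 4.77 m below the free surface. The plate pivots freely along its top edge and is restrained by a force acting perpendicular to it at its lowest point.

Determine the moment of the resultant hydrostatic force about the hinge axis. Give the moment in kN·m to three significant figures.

γ = 0.854 × 9.81 = 8.37774 kN/m³.
The centroid lies 3.1/2 = 1.55 m below the top edge, so the centroid depth is h_c = 4.77 + 1.55 = 6.32 m.
A = 1.7 × 3.1 = 5.27 m².
Resultant F = γ·h_c·A = 8.37774 × 6.32 × 5.27 = 279.032 kN.
I_c = b·h³/12 = 1.7 × 3.1³/12 = 4.22039 m⁴.
Centre of pressure: y_p = y_c + I_c/(y_c·A) = 6.32 + 4.22039/(6.32 × 5.27) = 6.32 + 0.126714 = 6.44671 m along the plane.
The resultant acts 1.55 + 0.126714 = 1.67671 m (along the plate) below the hinge at the top edge, so the moment about the hinge is M = F × 1.67671 = 279.032 × 1.67671 = 467.856 kN·m.

M ≈ 468 kN·m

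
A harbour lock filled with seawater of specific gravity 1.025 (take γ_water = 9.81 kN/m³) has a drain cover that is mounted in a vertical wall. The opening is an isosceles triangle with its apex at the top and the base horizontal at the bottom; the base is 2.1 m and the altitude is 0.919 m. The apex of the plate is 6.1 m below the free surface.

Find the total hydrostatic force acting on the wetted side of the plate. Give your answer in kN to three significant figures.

γ = 1.025 × 9.81 = 10.05525 kN/m³.
With the apex up, the centroid sits 2h/3 = 2 × 0.919/3 = 0.612667 m below the apex, so the centroid depth is h_c = 6.1 + 0.612667 = 6.71267 m.
A = ½ × 2.1 × 0.919 = 0.96495 m².
Resultant F = γ·h_c·A = 10.05525 × 6.71267 × 0.96495 = 65.1318 kN.

F ≈ 65.1 kN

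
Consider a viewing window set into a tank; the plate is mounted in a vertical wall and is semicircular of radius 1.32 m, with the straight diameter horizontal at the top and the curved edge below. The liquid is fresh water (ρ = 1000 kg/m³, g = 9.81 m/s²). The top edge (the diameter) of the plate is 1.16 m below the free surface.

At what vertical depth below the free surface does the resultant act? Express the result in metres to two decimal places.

h_p = 1.79 m

γ = ρg = 1000 × 9.81 = 9810 N/m³ = 9.81 kN/m³.
The centroid of a semicircle lies 4r/(3π) = 0.560225 m from the diameter, here below the top edge, so the centroid depth is h_c = 1.16 + 0.560225 = 1.72022 m.
A = πr²/2 = π × 1.32²/2 = 2.73696 m².
Resultant F = γ·h_c·A = 9.81 × 1.72022 × 2.73696 = 46.1872 kN.
I_c = (π/8 − 8/(9π))·r⁴ = 0.109757 × 1.32⁴ = 0.333218 m⁴.
Centre of pressure: y_p = y_c + I_c/(y_c·A) = 1.72022 + 0.333218/(1.72022 × 2.73696) = 1.72022 + 0.0707744 = 1.79099 m along the plane.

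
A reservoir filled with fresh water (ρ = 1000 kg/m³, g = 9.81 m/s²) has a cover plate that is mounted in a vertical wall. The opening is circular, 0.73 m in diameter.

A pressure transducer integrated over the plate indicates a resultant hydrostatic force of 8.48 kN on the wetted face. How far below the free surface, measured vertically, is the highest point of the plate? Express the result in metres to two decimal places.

γ = ρg = 1000 × 9.81 = 9810 N/m³ = 9.81 kN/m³.
A = π(0.365)² = 0.418539 m².
From F = γ·h_c·A, the centroid depth is h_c = 8.48/(9.81 × 0.418539) = 2.06534 m.
The centroid is at the centre, 0.365 m below the top of the plate, so the highest point sits at h_top = 2.06534 − 0.365 = 1.70034 m below the surface.

d_top ≈ 1.70 m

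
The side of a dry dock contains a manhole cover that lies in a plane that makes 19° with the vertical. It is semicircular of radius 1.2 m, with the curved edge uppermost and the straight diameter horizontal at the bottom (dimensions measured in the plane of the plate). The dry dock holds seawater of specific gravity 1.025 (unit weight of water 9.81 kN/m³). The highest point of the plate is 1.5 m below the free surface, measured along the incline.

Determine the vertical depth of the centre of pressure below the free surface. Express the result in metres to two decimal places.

h_p = 2.11 m

γ = 1.025 × 9.81 = 10.05525 kN/m³.
The plate makes 19° with the vertical, i.e. θ = 90° − 19° = 71° to the horizontal. Measuring y along the incline from the free-surface line, vertical depth h = y·sinθ with sinθ = 0.945519.
The centroid lies 4r/(3π) = 0.509296 m above the diameter, so r − 4r/(3π) = 1.2 − 0.509296 = 0.690704 m below the topmost point, so y_c = 1.5 + 0.690704 = 2.1907 m and h_c = 2.1907 × 0.945519 = 2.07135 m.
A = πr²/2 = π × 1.2²/2 = 2.26195 m².
Resultant F = γ·h_c·A = 10.05525 × 2.07135 × 2.26195 = 47.1118 kN.
I_c = (π/8 − 8/(9π))·r⁴ = 0.109757 × 1.2⁴ = 0.227592 m⁴.
Centre of pressure: y_p = y_c + I_c/(y_c·A) = 2.1907 + 0.227592/(2.1907 × 2.26195) = 2.1907 + 0.0459294 = 2.23663 m along the plane.
Vertically, h_p = y_p·sinθ = 2.23663 × 0.945519 = 2.11478 m.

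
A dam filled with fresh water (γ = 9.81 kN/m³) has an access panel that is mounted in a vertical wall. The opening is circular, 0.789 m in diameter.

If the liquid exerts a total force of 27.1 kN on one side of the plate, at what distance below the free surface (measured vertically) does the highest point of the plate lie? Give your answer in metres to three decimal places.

d_top ≈ 5.256 m

γ = 9.81 kN/m³.
A = π(0.3945)² = 0.488927 m².
From F = γ·h_c·A, the centroid depth is h_c = 27.1/(9.81 × 0.488927) = 5.6501 m.
The centroid is at the centre, 0.3945 m below the top of the plate, so the highest point sits at h_top = 5.6501 − 0.3945 = 5.2556 m below the surface.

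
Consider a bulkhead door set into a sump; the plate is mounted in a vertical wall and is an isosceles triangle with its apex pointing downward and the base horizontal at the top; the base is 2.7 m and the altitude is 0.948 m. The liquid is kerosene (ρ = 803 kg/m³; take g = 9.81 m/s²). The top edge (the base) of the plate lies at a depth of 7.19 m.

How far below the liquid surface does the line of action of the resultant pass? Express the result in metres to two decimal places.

γ = ρg = 803 × 9.81 / 1000 = 7.87743 kN/m³.
With the apex down, the centroid sits h/3 = 0.948/3 = 0.316 m below the base (the top edge), so the centroid depth is h_c = 7.19 + 0.316 = 7.506 m.
A = ½ × 2.7 × 0.948 = 1.2798 m².
Resultant F = γ·h_c·A = 7.87743 × 7.506 × 1.2798 = 75.672 kN.
I_c = b·h³/36 = 2.7 × 0.948³/36 = 0.0638979 m⁴.
Centre of pressure: y_p = y_c + I_c/(y_c·A) = 7.506 + 0.0638979/(7.506 × 1.2798) = 7.506 + 0.00665175 = 7.51265 m along the plane.

h_p = 7.51 m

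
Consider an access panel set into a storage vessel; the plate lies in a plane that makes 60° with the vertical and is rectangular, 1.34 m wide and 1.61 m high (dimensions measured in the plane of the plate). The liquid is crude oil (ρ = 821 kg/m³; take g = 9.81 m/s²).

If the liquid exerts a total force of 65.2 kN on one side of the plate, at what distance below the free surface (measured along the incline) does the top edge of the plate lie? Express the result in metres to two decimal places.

y_top ≈ 6.70 m

γ = ρg = 821 × 9.81 / 1000 = 8.05401 kN/m³.
A = 1.34 × 1.61 = 2.1574 m².
From F = γ·h_c·A, the centroid depth is h_c = 65.2/(8.05401 × 2.1574) = 3.75236 m.
The plate makes 60° with the vertical, i.e. θ = 90° − 60° = 30° to the horizontal. Measuring y along the incline from the free-surface line, vertical depth h = y·sinθ with sinθ = 0.500000.
Along the incline, y_c = h_c/sinθ = 3.75236/0.500000 = 7.50472 m.
The centroid lies 1.61/2 = 0.805 m below the top edge, so the top edge sits at y_top = 7.50472 − 0.805 = 6.69972 m along the incline.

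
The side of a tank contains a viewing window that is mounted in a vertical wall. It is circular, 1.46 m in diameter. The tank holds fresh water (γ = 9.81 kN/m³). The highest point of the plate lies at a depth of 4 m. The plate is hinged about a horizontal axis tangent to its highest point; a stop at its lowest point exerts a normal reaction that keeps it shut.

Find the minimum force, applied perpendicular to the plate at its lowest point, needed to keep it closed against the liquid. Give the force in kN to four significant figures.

P ≈ 40.34 kN

γ = 9.81 kN/m³.
The centroid is at the centre, 0.73 m below the top of the plate, so the centroid depth is h_c = 4 + 0.73 = 4.73 m.
A = π(0.73)² = 1.67415 m².
Resultant F = γ·h_c·A = 9.81 × 4.73 × 1.67415 = 77.6827 kN.
I_c = πr⁴/4 = π × 0.73⁴/4 = 0.223039 m⁴.
Centre of pressure: y_p = y_c + I_c/(y_c·A) = 4.73 + 0.223039/(4.73 × 1.67415) = 4.73 + 0.028166 = 4.75817 m along the plane.
The resultant acts 0.73 + 0.028166 = 0.758166 m (along the plate) below the hinge at the top edge, so the moment about the hinge is M = F × 0.758166 = 77.6827 × 0.758166 = 58.8964 kN·m.
A normal force at the bottom, 1.46 m from the hinge, must supply this moment: P = 58.8964/1.46 = 40.34 kN.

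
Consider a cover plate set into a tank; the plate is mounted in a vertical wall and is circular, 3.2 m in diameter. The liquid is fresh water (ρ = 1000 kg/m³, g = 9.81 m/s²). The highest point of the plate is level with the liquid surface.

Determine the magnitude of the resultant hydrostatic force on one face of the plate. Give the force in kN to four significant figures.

F ≈ 126.2 kN

γ = ρg = 1000 × 9.81 = 9810 N/m³ = 9.81 kN/m³.
The centroid is at the centre, 1.6 m below the top of the plate, so the centroid depth is h_c = 1.6 m.
A = π(1.6)² = 8.04248 m².
Resultant F = γ·h_c·A = 9.81 × 1.6 × 8.04248 = 126.235 kN.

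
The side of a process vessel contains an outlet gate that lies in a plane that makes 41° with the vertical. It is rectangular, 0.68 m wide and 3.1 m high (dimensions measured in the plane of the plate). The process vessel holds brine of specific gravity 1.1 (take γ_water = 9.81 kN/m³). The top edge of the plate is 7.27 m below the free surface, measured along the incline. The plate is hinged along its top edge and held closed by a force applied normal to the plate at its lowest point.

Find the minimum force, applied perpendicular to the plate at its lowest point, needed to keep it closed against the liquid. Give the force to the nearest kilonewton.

P ≈ 80 kN

γ = 1.1 × 9.81 = 10.791 kN/m³.
The plate makes 41° with the vertical, i.e. θ = 90° − 41° = 49° to the horizontal. Measuring y along the incline from the free-surface line, vertical depth h = y·sinθ with sinθ = 0.754710.
The centroid lies 3.1/2 = 1.55 m below the top edge, so y_c = 7.27 + 1.55 = 8.82 m and h_c = 8.82 × 0.754710 = 6.65654 m.
A = 0.68 × 3.1 = 2.108 m².
Resultant F = γ·h_c·A = 10.791 × 6.65654 × 2.108 = 151.419 kN.
I_c = b·h³/12 = 0.68 × 3.1³/12 = 1.68816 m⁴.
Centre of pressure: y_p = y_c + I_c/(y_c·A) = 8.82 + 1.68816/(8.82 × 2.108) = 8.82 + 0.0907976 = 8.9108 m along the plane.
The resultant acts 1.55 + 0.0907976 = 1.6408 m (along the plate) below the hinge at the top edge, so the moment about the hinge is M = F × 1.6408 = 151.419 × 1.6408 = 248.448 kN·m.
A normal force at the bottom, 3.1 m from the hinge, must supply this moment: P = 248.448/3.1 = 80.1445 kN.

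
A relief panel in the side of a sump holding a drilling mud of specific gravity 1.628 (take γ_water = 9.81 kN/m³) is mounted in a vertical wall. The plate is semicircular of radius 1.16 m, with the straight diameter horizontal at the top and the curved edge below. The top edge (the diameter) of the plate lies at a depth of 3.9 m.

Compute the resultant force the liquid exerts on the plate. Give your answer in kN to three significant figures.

F ≈ 148 kN

γ = 1.628 × 9.81 = 15.97068 kN/m³.
The centroid of a semicircle lies 4r/(3π) = 0.492319 m from the diameter, here below the top edge, so the centroid depth is h_c = 3.9 + 0.492319 = 4.39232 m.
A = πr²/2 = π × 1.16²/2 = 2.11366 m².
Resultant F = γ·h_c·A = 15.97068 × 4.39232 × 2.11366 = 148.27 kN.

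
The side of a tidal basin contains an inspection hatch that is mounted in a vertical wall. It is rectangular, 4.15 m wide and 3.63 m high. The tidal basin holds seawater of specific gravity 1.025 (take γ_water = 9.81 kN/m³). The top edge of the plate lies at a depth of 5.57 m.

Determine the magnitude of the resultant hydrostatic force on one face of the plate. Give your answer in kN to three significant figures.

γ = 1.025 × 9.81 = 10.05525 kN/m³.
The centroid lies 3.63/2 = 1.815 m below the top edge, so the centroid depth is h_c = 5.57 + 1.815 = 7.385 m.
A = 4.15 × 3.63 = 15.0645 m².
Resultant F = γ·h_c·A = 10.05525 × 7.385 × 15.0645 = 1118.66 kN.

F ≈ 1120 kN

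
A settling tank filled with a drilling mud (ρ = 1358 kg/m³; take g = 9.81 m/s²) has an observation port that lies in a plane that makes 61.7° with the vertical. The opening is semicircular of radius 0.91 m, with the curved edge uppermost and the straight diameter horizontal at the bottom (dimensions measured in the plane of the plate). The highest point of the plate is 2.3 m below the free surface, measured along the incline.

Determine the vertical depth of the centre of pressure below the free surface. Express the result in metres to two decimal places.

γ = ρg = 1358 × 9.81 / 1000 = 13.32198 kN/m³.
The plate makes 61.7° with the vertical, i.e. θ = 90° − 61.7° = 28.3° to the horizontal. Measuring y along the incline from the free-surface line, vertical depth h = y·sinθ with sinθ = 0.474088.
The centroid lies 4r/(3π) = 0.386216 m above the diameter, so r − 4r/(3π) = 0.91 − 0.386216 = 0.523784 m below the topmost point, so y_c = 2.3 + 0.523784 = 2.82378 m and h_c = 2.82378 × 0.474088 = 1.33872 m.
A = πr²/2 = π × 0.91²/2 = 1.30078 m².
Resultant F = γ·h_c·A = 13.32198 × 1.33872 × 1.30078 = 23.1986 kN.
I_c = (π/8 − 8/(9π))·r⁴ = 0.109757 × 0.91⁴ = 0.0752658 m⁴.
Centre of pressure: y_p = y_c + I_c/(y_c·A) = 2.82378 + 0.0752658/(2.82378 × 1.30078) = 2.82378 + 0.020491 = 2.84427 m along the plane.
Vertically, h_p = y_p·sinθ = 2.84427 × 0.474088 = 1.34843 m.

h_p = 1.35 m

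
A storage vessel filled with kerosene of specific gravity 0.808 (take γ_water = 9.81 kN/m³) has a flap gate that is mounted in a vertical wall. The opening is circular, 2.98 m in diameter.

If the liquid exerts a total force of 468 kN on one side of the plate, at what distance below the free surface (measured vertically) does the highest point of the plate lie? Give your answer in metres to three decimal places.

d_top ≈ 6.975 m

γ = 0.808 × 9.81 = 7.92648 kN/m³.
A = π(1.49)² = 6.97465 m².
From F = γ·h_c·A, the centroid depth is h_c = 468/(7.92648 × 6.97465) = 8.46531 m.
The centroid is at the centre, 1.49 m below the top of the plate, so the highest point sits at h_top = 8.46531 − 1.49 = 6.97531 m below the surface.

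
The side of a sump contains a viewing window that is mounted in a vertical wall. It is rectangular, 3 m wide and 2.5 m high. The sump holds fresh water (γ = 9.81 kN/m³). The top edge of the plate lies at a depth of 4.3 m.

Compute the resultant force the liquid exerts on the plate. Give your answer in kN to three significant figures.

γ = 9.81 kN/m³.
The centroid lies 2.5/2 = 1.25 m below the top edge, so the centroid depth is h_c = 4.3 + 1.25 = 5.55 m.
A = 3 × 2.5 = 7.5 m².
Resultant F = γ·h_c·A = 9.81 × 5.55 × 7.5 = 408.341 kN.

F ≈ 408 kN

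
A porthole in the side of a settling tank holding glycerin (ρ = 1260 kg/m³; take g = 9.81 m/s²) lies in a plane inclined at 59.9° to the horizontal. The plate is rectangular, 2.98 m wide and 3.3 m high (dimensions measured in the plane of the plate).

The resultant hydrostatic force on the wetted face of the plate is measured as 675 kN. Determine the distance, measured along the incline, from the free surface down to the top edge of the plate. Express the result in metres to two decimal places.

γ = ρg = 1260 × 9.81 / 1000 = 12.3606 kN/m³.
A = 2.98 × 3.3 = 9.834 m².
From F = γ·h_c·A, the centroid depth is h_c = 675/(12.3606 × 9.834) = 5.55308 m.
Let θ = 59.9° be the plate's angle to the horizontal; measure y along the incline from where the plane meets the free surface. Vertical depth h = y·sinθ with sinθ = 0.865151.
Along the incline, y_c = h_c/sinθ = 5.55308/0.865151 = 6.41863 m.
The centroid lies 3.3/2 = 1.65 m below the top edge, so the top edge sits at y_top = 6.41863 − 1.65 = 4.76863 m along the incline.

y_top ≈ 4.77 m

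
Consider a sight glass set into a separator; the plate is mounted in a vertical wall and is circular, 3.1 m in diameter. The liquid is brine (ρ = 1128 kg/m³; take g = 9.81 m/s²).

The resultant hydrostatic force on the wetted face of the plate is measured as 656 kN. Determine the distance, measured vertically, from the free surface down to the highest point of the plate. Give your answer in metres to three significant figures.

γ = ρg = 1128 × 9.81 / 1000 = 11.06568 kN/m³.
A = π(1.55)² = 7.54768 m².
From F = γ·h_c·A, the centroid depth is h_c = 656/(11.06568 × 7.54768) = 7.85439 m.
The centroid is at the centre, 1.55 m below the top of the plate, so the highest point sits at h_top = 7.85439 − 1.55 = 6.30439 m below the surface.

d_top ≈ 6.30 m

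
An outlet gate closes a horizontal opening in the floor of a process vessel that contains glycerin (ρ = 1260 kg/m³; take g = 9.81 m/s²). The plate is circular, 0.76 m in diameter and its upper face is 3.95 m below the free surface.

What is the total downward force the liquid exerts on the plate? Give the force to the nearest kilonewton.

γ = ρg = 1260 × 9.81 / 1000 = 12.3606 kN/m³.
The plate is horizontal, so pressure is uniform at p = γ·h = 12.3606 × 3.95 = 48.8244 kN/m².
A = π(0.38)² = 0.453646 m².
F = p·A = 48.8244 × 0.453646 = 22.149 kN.

F ≈ 22 kN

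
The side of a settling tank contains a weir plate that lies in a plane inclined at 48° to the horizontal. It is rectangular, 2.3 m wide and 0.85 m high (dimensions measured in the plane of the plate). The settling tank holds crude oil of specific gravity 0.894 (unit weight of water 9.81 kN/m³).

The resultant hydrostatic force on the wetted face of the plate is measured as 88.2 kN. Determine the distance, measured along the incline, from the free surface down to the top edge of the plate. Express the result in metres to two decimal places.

γ = 0.894 × 9.81 = 8.77014 kN/m³.
A = 2.3 × 0.85 = 1.955 m².
From F = γ·h_c·A, the centroid depth is h_c = 88.2/(8.77014 × 1.955) = 5.14417 m.
Let θ = 48° be the plate's angle to the horizontal; measure y along the incline from where the plane meets the free surface. Vertical depth h = y·sinθ with sinθ = 0.743145.
Along the incline, y_c = h_c/sinθ = 5.14417/0.743145 = 6.92216 m.
The centroid lies 0.85/2 = 0.425 m below the top edge, so the top edge sits at y_top = 6.92216 − 0.425 = 6.49716 m along the incline.

y_top ≈ 6.50 m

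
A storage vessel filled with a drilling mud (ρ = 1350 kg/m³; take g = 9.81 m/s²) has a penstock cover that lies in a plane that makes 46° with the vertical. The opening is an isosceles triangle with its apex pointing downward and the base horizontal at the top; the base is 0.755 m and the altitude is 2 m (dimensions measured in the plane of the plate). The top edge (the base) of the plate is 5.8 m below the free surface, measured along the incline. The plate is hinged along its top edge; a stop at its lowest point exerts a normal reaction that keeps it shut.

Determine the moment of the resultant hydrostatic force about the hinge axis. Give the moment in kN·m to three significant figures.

M ≈ 31.5 kN·m

γ = ρg = 1350 × 9.81 / 1000 = 13.2435 kN/m³.
The plate makes 46° with the vertical, i.e. θ = 90° − 46° = 44° to the horizontal. Measuring y along the incline from the free-surface line, vertical depth h = y·sinθ with sinθ = 0.694658.
With the apex down, the centroid sits h/3 = 2/3 = 0.666667 m below the base (the top edge), so y_c = 5.8 + 0.666667 = 6.46667 m and h_c = 6.46667 × 0.694658 = 4.49212 m.
A = ½ × 0.755 × 2 = 0.755 m².
Resultant F = γ·h_c·A = 13.2435 × 4.49212 × 0.755 = 44.916 kN.
I_c = b·h³/36 = 0.755 × 2³/36 = 0.167778 m⁴.
Centre of pressure: y_p = y_c + I_c/(y_c·A) = 6.46667 + 0.167778/(6.46667 × 0.755) = 6.46667 + 0.0343643 = 6.50103 m along the plane.
The resultant acts 0.666667 + 0.0343643 = 0.701031 m (along the plate) below the hinge at the top edge, so the moment about the hinge is M = F × 0.701031 = 44.916 × 0.701031 = 31.4875 kN·m.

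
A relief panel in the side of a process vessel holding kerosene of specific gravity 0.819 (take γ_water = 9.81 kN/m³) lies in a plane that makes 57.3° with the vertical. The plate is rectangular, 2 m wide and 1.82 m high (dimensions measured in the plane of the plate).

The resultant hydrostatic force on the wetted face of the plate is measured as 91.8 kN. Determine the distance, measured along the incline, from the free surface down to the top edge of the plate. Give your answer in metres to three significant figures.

y_top ≈ 4.90 m

γ = 0.819 × 9.81 = 8.03439 kN/m³.
A = 2 × 1.82 = 3.64 m².
From F = γ·h_c·A, the centroid depth is h_c = 91.8/(8.03439 × 3.64) = 3.13898 m.
The plate makes 57.3° with the vertical, i.e. θ = 90° − 57.3° = 32.7° to the horizontal. Measuring y along the incline from the free-surface line, vertical depth h = y·sinθ with sinθ = 0.540240.
Along the incline, y_c = h_c/sinθ = 3.13898/0.540240 = 5.81034 m.
The centroid lies 1.82/2 = 0.91 m below the top edge, so the top edge sits at y_top = 5.81034 − 0.91 = 4.90034 m along the incline.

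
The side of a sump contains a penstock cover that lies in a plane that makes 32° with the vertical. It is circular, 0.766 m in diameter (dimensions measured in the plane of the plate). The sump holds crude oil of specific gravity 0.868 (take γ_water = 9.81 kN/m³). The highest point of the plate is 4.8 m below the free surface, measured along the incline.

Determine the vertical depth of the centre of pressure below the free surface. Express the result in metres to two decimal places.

γ = 0.868 × 9.81 = 8.51508 kN/m³.
The plate makes 32° with the vertical, i.e. θ = 90° − 32° = 58° to the horizontal. Measuring y along the incline from the free-surface line, vertical depth h = y·sinθ with sinθ = 0.848048.
The centroid is at the centre, 0.383 m below the top of the plate, so y_c = 4.8 + 0.383 = 5.183 m and h_c = 5.183 × 0.848048 = 4.39543 m.
A = π(0.383)² = 0.460837 m².
Resultant F = γ·h_c·A = 8.51508 × 4.39543 × 0.460837 = 17.2479 kN.
I_c = πr⁴/4 = π × 0.383⁴/4 = 0.0168999 m⁴.
Centre of pressure: y_p = y_c + I_c/(y_c·A) = 5.183 + 0.0168999/(5.183 × 0.460837) = 5.183 + 0.00707547 = 5.19008 m along the plane.
Vertically, h_p = y_p·sinθ = 5.19008 × 0.848048 = 4.40144 m.

h_p = 4.40 m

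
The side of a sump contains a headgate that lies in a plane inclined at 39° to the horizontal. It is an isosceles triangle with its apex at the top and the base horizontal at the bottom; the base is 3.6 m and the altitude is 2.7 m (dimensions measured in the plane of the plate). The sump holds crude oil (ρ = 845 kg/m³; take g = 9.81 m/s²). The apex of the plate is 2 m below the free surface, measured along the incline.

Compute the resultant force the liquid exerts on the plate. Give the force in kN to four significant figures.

F ≈ 96.34 kN

γ = ρg = 845 × 9.81 / 1000 = 8.28945 kN/m³.
Let θ = 39° be the plate's angle to the horizontal; measure y along the incline from where the plane meets the free surface. Vertical depth h = y·sinθ with sinθ = 0.629320.
With the apex up, the centroid sits 2h/3 = 2 × 2.7/3 = 1.8 m below the apex, so y_c = 2 + 1.8 = 3.8 m and h_c = 3.8 × 0.629320 = 2.39142 m.
A = ½ × 3.6 × 2.7 = 4.86 m².
Resultant F = γ·h_c·A = 8.28945 × 2.39142 × 4.86 = 96.3425 kN.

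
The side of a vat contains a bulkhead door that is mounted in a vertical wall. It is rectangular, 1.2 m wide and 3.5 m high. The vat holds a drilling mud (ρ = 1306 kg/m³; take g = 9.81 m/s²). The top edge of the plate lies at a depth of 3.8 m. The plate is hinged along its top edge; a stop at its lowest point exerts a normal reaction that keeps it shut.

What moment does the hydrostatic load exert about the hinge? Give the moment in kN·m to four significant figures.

M ≈ 577.6 kN·m

γ = ρg = 1306 × 9.81 / 1000 = 12.81186 kN/m³.
The centroid lies 3.5/2 = 1.75 m below the top edge, so the centroid depth is h_c = 3.8 + 1.75 = 5.55 m.
A = 1.2 × 3.5 = 4.2 m².
Resultant F = γ·h_c·A = 12.81186 × 5.55 × 4.2 = 298.644 kN.
I_c = b·h³/12 = 1.2 × 3.5³/12 = 4.2875 m⁴.
Centre of pressure: y_p = y_c + I_c/(y_c·A) = 5.55 + 4.2875/(5.55 × 4.2) = 5.55 + 0.183934 = 5.73393 m along the plane.
The resultant acts 1.75 + 0.183934 = 1.93393 m (along the plate) below the hinge at the top edge, so the moment about the hinge is M = F × 1.93393 = 298.644 × 1.93393 = 577.557 kN·m.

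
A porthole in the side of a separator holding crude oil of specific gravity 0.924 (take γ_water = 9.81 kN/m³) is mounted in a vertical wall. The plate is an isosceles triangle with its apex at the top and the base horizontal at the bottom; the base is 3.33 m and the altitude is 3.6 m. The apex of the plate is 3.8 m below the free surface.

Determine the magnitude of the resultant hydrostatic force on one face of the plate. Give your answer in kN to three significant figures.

F ≈ 337 kN

γ = 0.924 × 9.81 = 9.06444 kN/m³.
With the apex up, the centroid sits 2h/3 = 2 × 3.6/3 = 2.4 m below the apex, so the centroid depth is h_c = 3.8 + 2.4 = 6.2 m.
A = ½ × 3.33 × 3.6 = 5.994 m².
Resultant F = γ·h_c·A = 9.06444 × 6.2 × 5.994 = 336.86 kN.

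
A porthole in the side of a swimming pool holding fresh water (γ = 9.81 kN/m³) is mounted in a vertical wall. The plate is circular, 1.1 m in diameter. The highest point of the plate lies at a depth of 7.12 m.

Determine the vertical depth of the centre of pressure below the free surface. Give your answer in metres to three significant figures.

γ = 9.81 kN/m³.
The centroid is at the centre, 0.55 m below the top of the plate, so the centroid depth is h_c = 7.12 + 0.55 = 7.67 m.
A = π(0.55)² = 0.950332 m².
Resultant F = γ·h_c·A = 9.81 × 7.67 × 0.950332 = 71.5055 kN.
I_c = πr⁴/4 = π × 0.55⁴/4 = 0.0718688 m⁴.
Centre of pressure: y_p = y_c + I_c/(y_c·A) = 7.67 + 0.0718688/(7.67 × 0.950332) = 7.67 + 0.00985984 = 7.67986 m along the plane.

h_p = 7.68 m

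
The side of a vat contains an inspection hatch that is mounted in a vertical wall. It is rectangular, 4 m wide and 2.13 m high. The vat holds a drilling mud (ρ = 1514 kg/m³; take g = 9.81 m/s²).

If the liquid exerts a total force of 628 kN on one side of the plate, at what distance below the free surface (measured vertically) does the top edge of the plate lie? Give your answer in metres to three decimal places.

d_top ≈ 3.898 m

γ = ρg = 1514 × 9.81 / 1000 = 14.85234 kN/m³.
A = 4 × 2.13 = 8.52 m².
From F = γ·h_c·A, the centroid depth is h_c = 628/(14.85234 × 8.52) = 4.96278 m.
The centroid lies 2.13/2 = 1.065 m below the top edge, so the top edge sits at h_top = 4.96278 − 1.065 = 3.89778 m below the surface.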